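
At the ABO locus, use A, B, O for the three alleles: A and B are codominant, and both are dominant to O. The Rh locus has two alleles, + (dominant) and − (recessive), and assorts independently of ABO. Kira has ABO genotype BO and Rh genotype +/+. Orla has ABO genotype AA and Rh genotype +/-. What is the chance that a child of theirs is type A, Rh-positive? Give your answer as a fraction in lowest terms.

ABO cross BO × AA → offspring phenotypes: 1/2 A, 1/2 AB.
Rh cross +/+ × +/- → 1 Rh+.
Independent loci: P(type A, Rh-positive) = 1/2 × 1 = 1/2.

1/2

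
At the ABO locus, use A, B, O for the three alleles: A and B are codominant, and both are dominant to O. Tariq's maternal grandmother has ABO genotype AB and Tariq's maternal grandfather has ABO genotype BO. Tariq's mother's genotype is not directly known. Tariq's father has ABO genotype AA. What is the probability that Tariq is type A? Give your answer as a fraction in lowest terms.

1/2

Tariq's mother's ABO genotype from AB × BO: 1/4 AB, 1/4 AO, 1/4 BB, 1/4 BO.
Crossing each possibility with the father AA and summing P(type A): 1/4·1/2 + 1/4·1 + 1/4·0 + 1/4·1/2 = 1/2.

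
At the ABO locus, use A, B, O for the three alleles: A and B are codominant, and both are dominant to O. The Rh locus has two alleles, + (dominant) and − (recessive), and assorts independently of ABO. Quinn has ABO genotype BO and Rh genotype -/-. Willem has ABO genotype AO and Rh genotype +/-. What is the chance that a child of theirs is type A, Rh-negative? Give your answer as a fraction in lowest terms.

ABO cross BO × AO → offspring phenotypes: 1/4 O, 1/4 A, 1/4 B, 1/4 AB.
Rh cross -/- × +/- → 1/2 Rh+, 1/2 Rh-.
Independent loci: P(type A, Rh-negative) = 1/4 × 1/2 = 1/8.

1/8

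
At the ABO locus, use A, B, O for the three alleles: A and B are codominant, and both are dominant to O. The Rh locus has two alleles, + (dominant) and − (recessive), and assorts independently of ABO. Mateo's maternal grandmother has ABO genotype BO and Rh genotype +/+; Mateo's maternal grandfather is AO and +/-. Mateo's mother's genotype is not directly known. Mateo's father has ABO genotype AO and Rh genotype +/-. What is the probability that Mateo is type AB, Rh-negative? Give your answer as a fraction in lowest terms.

1/64

Mateo's mother's ABO genotype from BO × AO: 1/4 AB, 1/4 AO, 1/4 BO, 1/4 OO.
Crossing each possibility with the father AO and summing P(type AB): 1/4·1/4 + 1/4·0 + 1/4·1/4 + 1/4·0 = 1/8.
Similarly for Rh via the mother's Rh distribution: P(Rh-) = 1/8.
Independent loci: 1/8 × 1/8 = 1/64.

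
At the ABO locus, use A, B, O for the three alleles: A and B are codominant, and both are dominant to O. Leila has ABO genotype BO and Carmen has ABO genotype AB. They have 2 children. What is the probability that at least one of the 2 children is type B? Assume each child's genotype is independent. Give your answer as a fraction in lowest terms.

3/4

ABO cross BO × AB → 1/4 A, 1/2 B, 1/4 AB.
So P(type B) = 1/2 per child.
P(none) = (1/2)^2 = 1/4; P(at least one) = 1 − 1/4 = 3/4.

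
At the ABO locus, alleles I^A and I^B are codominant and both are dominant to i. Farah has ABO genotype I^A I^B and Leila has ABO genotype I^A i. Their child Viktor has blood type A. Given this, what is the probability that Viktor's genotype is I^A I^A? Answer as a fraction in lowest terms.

1/2

Cross I^A I^B × I^A i → 1/4 I^A I^A, 1/4 I^A I^B, 1/4 I^A i, 1/4 I^B i.
Type-A genotypes among offspring: I^A I^A (1/4), I^A i (1/4); total 1/2.
P(I^A I^A | type A) = (1/4) / (1/2) = 1/2.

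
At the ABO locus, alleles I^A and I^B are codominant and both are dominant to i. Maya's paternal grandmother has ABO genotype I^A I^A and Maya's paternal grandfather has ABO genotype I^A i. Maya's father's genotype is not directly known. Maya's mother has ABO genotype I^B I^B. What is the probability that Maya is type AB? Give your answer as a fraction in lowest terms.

3/4

Maya's father's ABO genotype from I^A I^A × I^A i: 1/2 I^A I^A, 1/2 I^A i.
Crossing each possibility with the mother I^B I^B and summing P(type AB): 1/2·1 + 1/2·1/2 = 3/4.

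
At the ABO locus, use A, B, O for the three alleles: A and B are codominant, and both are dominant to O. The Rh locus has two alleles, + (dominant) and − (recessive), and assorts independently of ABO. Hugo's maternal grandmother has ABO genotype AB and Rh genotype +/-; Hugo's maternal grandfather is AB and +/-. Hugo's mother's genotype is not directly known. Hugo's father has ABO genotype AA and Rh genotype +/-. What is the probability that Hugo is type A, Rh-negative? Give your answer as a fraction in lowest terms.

Hugo's mother's ABO genotype from AB × AB: 1/4 AA, 1/2 AB, 1/4 BB.
Crossing each possibility with the father AA and summing P(type A): 1/4·1 + 1/2·1/2 + 1/4·0 = 1/2.
Similarly for Rh via the mother's Rh distribution: P(Rh-) = 1/4.
Independent loci: 1/2 × 1/4 = 1/8.

1/8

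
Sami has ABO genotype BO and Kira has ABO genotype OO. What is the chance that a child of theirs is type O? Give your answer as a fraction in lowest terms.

ABO cross BO × OO → offspring phenotypes: 1/2 O, 1/2 B.
So P(type O) = 1/2.

1/2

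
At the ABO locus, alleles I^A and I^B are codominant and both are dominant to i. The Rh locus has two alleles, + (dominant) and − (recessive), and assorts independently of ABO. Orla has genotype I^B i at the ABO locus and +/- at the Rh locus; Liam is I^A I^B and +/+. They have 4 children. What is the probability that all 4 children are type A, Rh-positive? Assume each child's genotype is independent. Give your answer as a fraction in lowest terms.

1/256

ABO cross I^B i × I^A I^B → 1/4 A, 1/2 B, 1/4 AB.
Rh cross +/- × +/+ → 1 Rh+; so P(type A, Rh-positive) = 1/4 × 1 = 1/4 per child.
All 4 independent: (1/4)^4 = 1/256.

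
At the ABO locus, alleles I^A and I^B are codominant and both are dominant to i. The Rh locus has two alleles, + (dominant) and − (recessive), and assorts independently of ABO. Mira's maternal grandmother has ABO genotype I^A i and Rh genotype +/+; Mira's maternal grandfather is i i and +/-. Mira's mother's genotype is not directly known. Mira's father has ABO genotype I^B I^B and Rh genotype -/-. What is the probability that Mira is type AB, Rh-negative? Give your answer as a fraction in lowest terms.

1/16

Mira's mother's ABO genotype from I^A i × i i: 1/2 I^A i, 1/2 i i.
Crossing each possibility with the father I^B I^B and summing P(type AB): 1/2·1/2 + 1/2·0 = 1/4.
Similarly for Rh via the mother's Rh distribution: P(Rh-) = 1/4.
Independent loci: 1/4 × 1/4 = 1/16.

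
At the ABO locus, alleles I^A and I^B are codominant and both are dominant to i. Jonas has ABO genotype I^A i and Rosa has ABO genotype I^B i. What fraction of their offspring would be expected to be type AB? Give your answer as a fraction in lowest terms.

ABO cross I^A i × I^B i → offspring phenotypes: 1/4 O, 1/4 A, 1/4 B, 1/4 AB.
So P(type AB) = 1/4.

1/4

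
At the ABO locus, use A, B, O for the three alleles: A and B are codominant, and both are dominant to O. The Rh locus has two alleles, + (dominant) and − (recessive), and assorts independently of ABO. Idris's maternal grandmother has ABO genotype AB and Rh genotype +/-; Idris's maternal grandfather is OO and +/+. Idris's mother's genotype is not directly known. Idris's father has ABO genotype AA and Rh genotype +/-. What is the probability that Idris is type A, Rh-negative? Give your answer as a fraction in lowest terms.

3/32

Idris's mother's ABO genotype from AB × OO: 1/2 AO, 1/2 BO.
Crossing each possibility with the father AA and summing P(type A): 1/2·1 + 1/2·1/2 = 3/4.
Similarly for Rh via the mother's Rh distribution: P(Rh-) = 1/8.
Independent loci: 3/4 × 1/8 = 3/32.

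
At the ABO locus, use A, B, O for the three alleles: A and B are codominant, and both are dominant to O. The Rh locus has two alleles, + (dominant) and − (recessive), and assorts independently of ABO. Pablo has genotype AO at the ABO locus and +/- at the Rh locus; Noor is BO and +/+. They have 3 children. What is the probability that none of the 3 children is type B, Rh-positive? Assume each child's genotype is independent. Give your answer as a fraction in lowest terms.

27/64

ABO cross AO × BO → 1/4 O, 1/4 A, 1/4 B, 1/4 AB.
Rh cross +/- × +/+ → 1 Rh+; so P(type B, Rh-positive) = 1/4 × 1 = 1/4 per child.
P(not type B, Rh-positive) = 3/4 for one child; (3/4)^3 = 27/64.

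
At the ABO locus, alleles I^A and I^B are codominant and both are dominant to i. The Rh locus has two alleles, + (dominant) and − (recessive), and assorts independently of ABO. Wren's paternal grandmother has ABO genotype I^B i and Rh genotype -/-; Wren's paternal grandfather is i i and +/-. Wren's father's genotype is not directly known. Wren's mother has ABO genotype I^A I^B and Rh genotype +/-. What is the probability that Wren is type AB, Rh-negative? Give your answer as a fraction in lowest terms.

3/64

Wren's father's ABO genotype from I^B i × i i: 1/2 I^B i, 1/2 i i.
Crossing each possibility with the mother I^A I^B and summing P(type AB): 1/2·1/4 + 1/2·0 = 1/8.
Similarly for Rh via the father's Rh distribution: P(Rh-) = 3/8.
Independent loci: 1/8 × 3/8 = 3/64.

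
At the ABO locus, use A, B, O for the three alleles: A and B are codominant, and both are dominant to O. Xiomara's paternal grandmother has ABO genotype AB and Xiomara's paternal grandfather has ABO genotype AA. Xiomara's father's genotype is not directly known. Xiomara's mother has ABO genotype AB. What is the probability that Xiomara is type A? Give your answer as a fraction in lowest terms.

3/8

Xiomara's father's ABO genotype from AB × AA: 1/2 AA, 1/2 AB.
Crossing each possibility with the mother AB and summing P(type A): 1/2·1/2 + 1/2·1/4 = 3/8.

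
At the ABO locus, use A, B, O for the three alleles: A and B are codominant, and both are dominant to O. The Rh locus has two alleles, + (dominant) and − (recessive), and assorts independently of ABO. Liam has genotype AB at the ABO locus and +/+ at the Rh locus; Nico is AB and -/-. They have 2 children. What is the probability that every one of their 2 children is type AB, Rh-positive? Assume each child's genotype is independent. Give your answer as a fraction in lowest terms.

ABO cross AB × AB → 1/4 A, 1/4 B, 1/2 AB.
Rh cross +/+ × -/- → 1 Rh+; so P(type AB, Rh-positive) = 1/2 × 1 = 1/2 per child.
All 2 independent: (1/2)^2 = 1/4.

1/4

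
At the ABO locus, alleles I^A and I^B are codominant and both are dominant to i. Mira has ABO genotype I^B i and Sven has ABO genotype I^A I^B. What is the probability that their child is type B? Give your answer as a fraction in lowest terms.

1/2

ABO cross I^B i × I^A I^B → offspring phenotypes: 1/4 A, 1/2 B, 1/4 AB.
So P(type B) = 1/2.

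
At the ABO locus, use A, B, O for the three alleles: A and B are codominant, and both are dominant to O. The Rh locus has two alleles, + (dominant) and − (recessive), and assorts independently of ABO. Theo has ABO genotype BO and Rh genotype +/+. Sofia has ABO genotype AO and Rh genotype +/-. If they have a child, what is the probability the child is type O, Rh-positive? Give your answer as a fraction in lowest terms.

ABO cross BO × AO → offspring phenotypes: 1/4 O, 1/4 A, 1/4 B, 1/4 AB.
Rh cross +/+ × +/- → 1 Rh+.
Independent loci: P(type O, Rh-positive) = 1/4 × 1 = 1/4.

1/4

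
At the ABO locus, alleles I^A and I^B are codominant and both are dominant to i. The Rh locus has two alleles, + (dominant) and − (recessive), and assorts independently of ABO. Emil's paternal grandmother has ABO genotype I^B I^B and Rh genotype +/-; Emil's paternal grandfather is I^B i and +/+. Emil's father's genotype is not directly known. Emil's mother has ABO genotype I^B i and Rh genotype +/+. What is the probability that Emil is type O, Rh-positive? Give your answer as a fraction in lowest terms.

1/8

Emil's father's ABO genotype from I^B I^B × I^B i: 1/2 I^B I^B, 1/2 I^B i.
Crossing each possibility with the mother I^B i and summing P(type O): 1/2·0 + 1/2·1/4 = 1/8.
Similarly for Rh via the father's Rh distribution: P(Rh+) = 1.
Independent loci: 1/8 × 1 = 1/8.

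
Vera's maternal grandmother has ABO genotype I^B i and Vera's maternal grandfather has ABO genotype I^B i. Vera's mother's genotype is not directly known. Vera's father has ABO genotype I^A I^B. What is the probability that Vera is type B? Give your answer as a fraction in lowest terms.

Vera's mother's ABO genotype from I^B i × I^B i: 1/4 I^B I^B, 1/2 I^B i, 1/4 i i.
Crossing each possibility with the father I^A I^B and summing P(type B): 1/4·1/2 + 1/2·1/2 + 1/4·1/2 = 1/2.

1/2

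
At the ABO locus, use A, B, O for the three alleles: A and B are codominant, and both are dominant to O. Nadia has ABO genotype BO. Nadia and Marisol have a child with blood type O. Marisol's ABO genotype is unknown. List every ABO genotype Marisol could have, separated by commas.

For each candidate genotype of Marisol, check whether crossing it with BO can produce every observed child phenotype.
  AA → possible child types {A, AB} ✗
  AB → possible child types {A, B, AB} ✗
  AO → possible child types {O, A, B, AB} ✓
  BB → possible child types {B} ✗
  BO → possible child types {O, B} ✓
  OO → possible child types {O, B} ✓

AO, BO, OO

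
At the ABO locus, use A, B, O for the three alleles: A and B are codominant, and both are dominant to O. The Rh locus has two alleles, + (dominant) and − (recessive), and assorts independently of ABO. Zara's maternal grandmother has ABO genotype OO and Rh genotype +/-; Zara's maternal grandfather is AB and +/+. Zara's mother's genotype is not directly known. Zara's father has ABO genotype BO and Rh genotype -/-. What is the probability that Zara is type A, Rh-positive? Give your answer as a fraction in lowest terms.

Zara's mother's ABO genotype from OO × AB: 1/2 AO, 1/2 BO.
Crossing each possibility with the father BO and summing P(type A): 1/2·1/4 + 1/2·0 = 1/8.
Similarly for Rh via the mother's Rh distribution: P(Rh+) = 3/4.
Independent loci: 1/8 × 3/4 = 3/32.

3/32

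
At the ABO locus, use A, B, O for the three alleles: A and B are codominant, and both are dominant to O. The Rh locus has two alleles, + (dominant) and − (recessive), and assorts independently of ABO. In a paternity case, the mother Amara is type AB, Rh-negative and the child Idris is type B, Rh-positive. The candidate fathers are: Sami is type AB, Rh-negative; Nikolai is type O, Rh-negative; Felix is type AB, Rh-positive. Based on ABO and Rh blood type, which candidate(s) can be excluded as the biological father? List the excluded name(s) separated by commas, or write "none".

Sami, Nikolai

A candidate is excluded only if no genotype consistent with his phenotype could produce a type B, Rh-positive child with a type AB, Rh-negative mother.
Sami (type AB, Rh-): no genotype consistent with that phenotype can produce a type-B Rh+ child with a type-AB mother.
Nikolai (type O, Rh-): no genotype consistent with that phenotype can produce a type-B Rh+ child with a type-AB mother.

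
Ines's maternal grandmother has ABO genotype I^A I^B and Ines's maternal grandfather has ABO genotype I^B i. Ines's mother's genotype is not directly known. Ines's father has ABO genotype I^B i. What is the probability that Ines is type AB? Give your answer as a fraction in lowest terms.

Ines's mother's ABO genotype from I^A I^B × I^B i: 1/4 I^A I^B, 1/4 I^A i, 1/4 I^B I^B, 1/4 I^B i.
Crossing each possibility with the father I^B i and summing P(type AB): 1/4·1/4 + 1/4·1/4 + 1/4·0 + 1/4·0 = 1/8.

1/8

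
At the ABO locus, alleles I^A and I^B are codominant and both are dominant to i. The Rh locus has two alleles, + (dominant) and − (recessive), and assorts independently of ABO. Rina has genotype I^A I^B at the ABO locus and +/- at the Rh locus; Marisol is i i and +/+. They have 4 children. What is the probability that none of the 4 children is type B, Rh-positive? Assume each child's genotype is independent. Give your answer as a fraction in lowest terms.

ABO cross I^A I^B × i i → 1/2 A, 1/2 B.
Rh cross +/- × +/+ → 1 Rh+; so P(type B, Rh-positive) = 1/2 × 1 = 1/2 per child.
P(not type B, Rh-positive) = 1/2 for one child; (1/2)^4 = 1/16.

1/16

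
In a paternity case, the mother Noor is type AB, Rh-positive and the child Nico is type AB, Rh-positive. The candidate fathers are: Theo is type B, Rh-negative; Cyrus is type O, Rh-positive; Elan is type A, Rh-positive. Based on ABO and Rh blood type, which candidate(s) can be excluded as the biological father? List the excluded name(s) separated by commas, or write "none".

Cyrus

A candidate is excluded only if no genotype consistent with his phenotype could produce a type AB, Rh-positive child with a type AB, Rh-positive mother.
Cyrus (type O, Rh+): no genotype consistent with that phenotype can produce a type-AB Rh+ child with a type-AB mother.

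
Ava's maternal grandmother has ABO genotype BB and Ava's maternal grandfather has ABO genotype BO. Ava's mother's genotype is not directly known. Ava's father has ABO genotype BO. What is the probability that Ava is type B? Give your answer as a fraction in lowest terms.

7/8

Ava's mother's ABO genotype from BB × BO: 1/2 BB, 1/2 BO.
Crossing each possibility with the father BO and summing P(type B): 1/2·1 + 1/2·3/4 = 7/8.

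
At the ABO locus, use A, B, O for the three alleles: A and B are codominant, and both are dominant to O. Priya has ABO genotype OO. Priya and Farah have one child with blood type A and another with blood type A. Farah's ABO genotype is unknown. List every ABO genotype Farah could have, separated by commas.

AA, AB, AO

For each candidate genotype of Farah, check whether crossing it with OO can produce every observed child phenotype.
  AA → possible child types {A} ✓
  AB → possible child types {A, B} ✓
  AO → possible child types {O, A} ✓
  BB → possible child types {B} ✗
  BO → possible child types {O, B} ✗
  OO → possible child types {O} ✗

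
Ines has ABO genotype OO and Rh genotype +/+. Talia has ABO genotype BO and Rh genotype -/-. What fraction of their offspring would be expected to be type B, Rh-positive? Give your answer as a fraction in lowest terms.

1/2

ABO cross OO × BO → offspring phenotypes: 1/2 O, 1/2 B.
Rh cross +/+ × -/- → 1 Rh+.
Independent loci: P(type B, Rh-positive) = 1/2 × 1 = 1/2.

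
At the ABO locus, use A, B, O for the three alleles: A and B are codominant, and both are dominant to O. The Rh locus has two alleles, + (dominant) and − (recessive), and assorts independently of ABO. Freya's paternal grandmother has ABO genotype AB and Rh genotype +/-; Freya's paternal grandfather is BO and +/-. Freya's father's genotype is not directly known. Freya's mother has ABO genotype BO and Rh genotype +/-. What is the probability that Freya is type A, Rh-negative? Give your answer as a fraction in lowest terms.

Freya's father's ABO genotype from AB × BO: 1/4 AB, 1/4 AO, 1/4 BB, 1/4 BO.
Crossing each possibility with the mother BO and summing P(type A): 1/4·1/4 + 1/4·1/4 + 1/4·0 + 1/4·0 = 1/8.
Similarly for Rh via the father's Rh distribution: P(Rh-) = 1/4.
Independent loci: 1/8 × 1/4 = 1/32.

1/32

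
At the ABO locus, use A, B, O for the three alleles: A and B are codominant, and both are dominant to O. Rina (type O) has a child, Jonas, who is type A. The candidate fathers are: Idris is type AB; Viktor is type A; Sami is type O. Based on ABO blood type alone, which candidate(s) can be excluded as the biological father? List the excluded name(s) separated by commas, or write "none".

A candidate is excluded only if no genotype consistent with his phenotype could produce a type A child with a type O mother.
Sami (type O): no genotype consistent with that phenotype can produce a type-A child with a type-O mother.

Sami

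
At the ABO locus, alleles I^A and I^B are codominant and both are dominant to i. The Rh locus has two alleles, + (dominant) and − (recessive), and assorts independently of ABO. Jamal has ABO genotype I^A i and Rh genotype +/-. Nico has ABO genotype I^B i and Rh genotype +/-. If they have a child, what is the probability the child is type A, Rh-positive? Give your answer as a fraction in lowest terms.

ABO cross I^A i × I^B i → offspring phenotypes: 1/4 O, 1/4 A, 1/4 B, 1/4 AB.
Rh cross +/- × +/- → 3/4 Rh+, 1/4 Rh-.
Independent loci: P(type A, Rh-positive) = 1/4 × 3/4 = 3/16.

3/16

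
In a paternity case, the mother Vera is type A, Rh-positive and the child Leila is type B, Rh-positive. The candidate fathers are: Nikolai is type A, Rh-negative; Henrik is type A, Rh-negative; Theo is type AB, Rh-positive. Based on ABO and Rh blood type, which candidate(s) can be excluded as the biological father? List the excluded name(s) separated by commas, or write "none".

A candidate is excluded only if no genotype consistent with his phenotype could produce a type B, Rh-positive child with a type A, Rh-positive mother.
Nikolai (type A, Rh-): no genotype consistent with that phenotype can produce a type-B Rh+ child with a type-A mother.
Henrik (type A, Rh-): no genotype consistent with that phenotype can produce a type-B Rh+ child with a type-A mother.

Nikolai, Henrik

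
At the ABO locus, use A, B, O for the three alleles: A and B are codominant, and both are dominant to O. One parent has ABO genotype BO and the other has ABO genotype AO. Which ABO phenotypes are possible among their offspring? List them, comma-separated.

O, A, B, AB

Gametes from BO × AO give offspring ABO genotypes AB, AO, BO, OO, i.e. phenotypes O, A, B, AB.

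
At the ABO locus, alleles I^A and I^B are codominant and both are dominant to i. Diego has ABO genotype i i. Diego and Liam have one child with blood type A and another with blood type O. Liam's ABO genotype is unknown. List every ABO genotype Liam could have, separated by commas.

I^A i

For each candidate genotype of Liam, check whether crossing it with i i can produce every observed child phenotype.
  I^A I^A → possible child types {A} ✗
  I^A I^B → possible child types {A, B} ✗
  I^A i → possible child types {O, A} ✓
  I^B I^B → possible child types {B} ✗
  I^B i → possible child types {O, B} ✗
  i i → possible child types {O} ✗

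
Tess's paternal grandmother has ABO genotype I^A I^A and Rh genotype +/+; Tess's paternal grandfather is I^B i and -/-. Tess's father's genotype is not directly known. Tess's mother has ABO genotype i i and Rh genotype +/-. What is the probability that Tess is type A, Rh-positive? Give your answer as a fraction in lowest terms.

3/8

Tess's father's ABO genotype from I^A I^A × I^B i: 1/2 I^A I^B, 1/2 I^A i.
Crossing each possibility with the mother i i and summing P(type A): 1/2·1/2 + 1/2·1/2 = 1/2.
Similarly for Rh via the father's Rh distribution: P(Rh+) = 3/4.
Independent loci: 1/2 × 3/4 = 3/8.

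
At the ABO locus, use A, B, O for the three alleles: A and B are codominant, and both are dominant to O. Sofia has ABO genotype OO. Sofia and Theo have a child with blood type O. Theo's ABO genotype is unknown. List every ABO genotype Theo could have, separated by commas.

For each candidate genotype of Theo, check whether crossing it with OO can produce every observed child phenotype.
  AA → possible child types {A} ✗
  AB → possible child types {A, B} ✗
  AO → possible child types {O, A} ✓
  BB → possible child types {B} ✗
  BO → possible child types {O, B} ✓
  OO → possible child types {O} ✓

AO, BO, OO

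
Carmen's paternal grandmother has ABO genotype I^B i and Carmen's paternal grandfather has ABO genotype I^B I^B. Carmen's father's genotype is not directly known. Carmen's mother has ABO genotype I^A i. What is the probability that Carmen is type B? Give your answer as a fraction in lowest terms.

3/8

Carmen's father's ABO genotype from I^B i × I^B I^B: 1/2 I^B I^B, 1/2 I^B i.
Crossing each possibility with the mother I^A i and summing P(type B): 1/2·1/2 + 1/2·1/4 = 3/8.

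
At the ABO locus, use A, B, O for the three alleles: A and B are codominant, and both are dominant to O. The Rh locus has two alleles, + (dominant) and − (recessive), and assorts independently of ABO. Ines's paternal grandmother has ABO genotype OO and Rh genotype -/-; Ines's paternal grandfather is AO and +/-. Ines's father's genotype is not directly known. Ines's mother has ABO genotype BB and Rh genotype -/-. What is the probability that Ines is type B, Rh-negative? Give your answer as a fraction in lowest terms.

Ines's father's ABO genotype from OO × AO: 1/2 AO, 1/2 OO.
Crossing each possibility with the mother BB and summing P(type B): 1/2·1/2 + 1/2·1 = 3/4.
Similarly for Rh via the father's Rh distribution: P(Rh-) = 3/4.
Independent loci: 3/4 × 3/4 = 9/16.

9/16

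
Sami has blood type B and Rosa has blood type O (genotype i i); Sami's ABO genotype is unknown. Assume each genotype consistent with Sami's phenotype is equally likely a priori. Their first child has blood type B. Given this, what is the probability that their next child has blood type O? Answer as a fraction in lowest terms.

Possible genotypes: Sami ∈ {I^B I^B, I^B i}; Rosa ∈ {i i}.
Weight each parental genotype pair by prior × P(type-B child):
  I^B I^B × i i: posterior weight 2/3; P(next child type O) = 0.
  I^B i × i i: posterior weight 1/3; P(next child type O) = 1/2.
Weighted sum = 1/6.

1/6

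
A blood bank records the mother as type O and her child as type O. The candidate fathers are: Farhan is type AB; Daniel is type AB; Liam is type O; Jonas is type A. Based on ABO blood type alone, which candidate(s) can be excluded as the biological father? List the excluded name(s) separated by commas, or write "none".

A candidate is excluded only if no genotype consistent with his phenotype could produce a type O child with a type O mother.
Farhan (type AB): no genotype consistent with that phenotype can produce a type-O child with a type-O mother.
Daniel (type AB): no genotype consistent with that phenotype can produce a type-O child with a type-O mother.

Farhan, Daniel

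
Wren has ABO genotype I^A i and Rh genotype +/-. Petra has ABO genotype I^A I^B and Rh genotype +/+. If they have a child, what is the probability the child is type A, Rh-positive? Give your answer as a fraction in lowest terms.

ABO cross I^A i × I^A I^B → offspring phenotypes: 1/2 A, 1/4 B, 1/4 AB.
Rh cross +/- × +/+ → 1 Rh+.
Independent loci: P(type A, Rh-positive) = 1/2 × 1 = 1/2.

1/2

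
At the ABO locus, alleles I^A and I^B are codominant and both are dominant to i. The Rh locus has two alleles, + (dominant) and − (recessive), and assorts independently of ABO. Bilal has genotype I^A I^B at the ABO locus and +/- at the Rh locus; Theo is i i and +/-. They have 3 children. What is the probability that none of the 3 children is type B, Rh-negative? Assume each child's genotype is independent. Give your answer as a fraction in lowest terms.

ABO cross I^A I^B × i i → 1/2 A, 1/2 B.
Rh cross +/- × +/- → 3/4 Rh+, 1/4 Rh-; so P(type B, Rh-negative) = 1/2 × 1/4 = 1/8 per child.
P(not type B, Rh-negative) = 7/8 for one child; (7/8)^3 = 343/512.

343/512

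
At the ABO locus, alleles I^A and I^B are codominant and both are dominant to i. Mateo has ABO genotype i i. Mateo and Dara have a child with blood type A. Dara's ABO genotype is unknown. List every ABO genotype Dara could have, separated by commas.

For each candidate genotype of Dara, check whether crossing it with i i can produce every observed child phenotype.
  I^A I^A → possible child types {A} ✓
  I^A I^B → possible child types {A, B} ✓
  I^A i → possible child types {O, A} ✓
  I^B I^B → possible child types {B} ✗
  I^B i → possible child types {O, B} ✗
  i i → possible child types {O} ✗

I^A I^A, I^A I^B, I^A i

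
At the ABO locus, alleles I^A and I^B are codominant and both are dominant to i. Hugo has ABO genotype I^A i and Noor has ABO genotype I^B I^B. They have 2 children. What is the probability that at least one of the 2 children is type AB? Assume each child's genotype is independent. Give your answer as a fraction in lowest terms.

3/4

ABO cross I^A i × I^B I^B → 1/2 B, 1/2 AB.
So P(type AB) = 1/2 per child.
P(none) = (1/2)^2 = 1/4; P(at least one) = 1 − 1/4 = 3/4.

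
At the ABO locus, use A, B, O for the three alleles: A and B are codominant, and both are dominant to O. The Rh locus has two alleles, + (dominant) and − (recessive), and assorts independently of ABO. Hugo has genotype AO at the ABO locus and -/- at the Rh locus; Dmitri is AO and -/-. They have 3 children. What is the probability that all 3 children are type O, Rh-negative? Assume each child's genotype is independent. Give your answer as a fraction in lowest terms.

1/64

ABO cross AO × AO → 1/4 O, 3/4 A.
Rh cross -/- × -/- → 1 Rh-; so P(type O, Rh-negative) = 1/4 × 1 = 1/4 per child.
All 3 independent: (1/4)^3 = 1/64.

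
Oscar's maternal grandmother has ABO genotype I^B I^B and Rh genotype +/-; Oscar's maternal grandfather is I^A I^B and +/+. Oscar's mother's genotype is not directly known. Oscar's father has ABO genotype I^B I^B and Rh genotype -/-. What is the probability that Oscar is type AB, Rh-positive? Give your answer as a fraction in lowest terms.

Oscar's mother's ABO genotype from I^B I^B × I^A I^B: 1/2 I^A I^B, 1/2 I^B I^B.
Crossing each possibility with the father I^B I^B and summing P(type AB): 1/2·1/2 + 1/2·0 = 1/4.
Similarly for Rh via the mother's Rh distribution: P(Rh+) = 3/4.
Independent loci: 1/4 × 3/4 = 3/16.

3/16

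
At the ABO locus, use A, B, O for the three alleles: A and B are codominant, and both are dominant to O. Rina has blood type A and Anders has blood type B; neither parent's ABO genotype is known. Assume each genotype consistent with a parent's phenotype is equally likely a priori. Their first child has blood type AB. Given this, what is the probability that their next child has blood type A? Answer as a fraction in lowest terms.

5/36

Possible genotypes: Rina ∈ {AA, AO}; Anders ∈ {BB, BO}.
Weight each parental genotype pair by prior × P(type-AB child):
  AA × BB: posterior weight 4/9; P(next child type A) = 0.
  AA × BO: posterior weight 2/9; P(next child type A) = 1/2.
  AO × BB: posterior weight 2/9; P(next child type A) = 0.
  AO × BO: posterior weight 1/9; P(next child type A) = 1/4.
Weighted sum = 5/36.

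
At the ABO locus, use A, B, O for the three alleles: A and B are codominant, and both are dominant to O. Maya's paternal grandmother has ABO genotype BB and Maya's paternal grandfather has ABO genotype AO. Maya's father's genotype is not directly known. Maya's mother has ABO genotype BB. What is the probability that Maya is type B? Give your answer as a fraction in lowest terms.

Maya's father's ABO genotype from BB × AO: 1/2 AB, 1/2 BO.
Crossing each possibility with the mother BB and summing P(type B): 1/2·1/2 + 1/2·1 = 3/4.

3/4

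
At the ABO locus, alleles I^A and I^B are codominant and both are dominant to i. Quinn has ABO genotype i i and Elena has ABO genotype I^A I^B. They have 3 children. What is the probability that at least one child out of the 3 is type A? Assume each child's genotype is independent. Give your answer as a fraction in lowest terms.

7/8

ABO cross i i × I^A I^B → 1/2 A, 1/2 B.
So P(type A) = 1/2 per child.
P(none) = (1/2)^3 = 1/8; P(at least one) = 1 − 1/8 = 7/8.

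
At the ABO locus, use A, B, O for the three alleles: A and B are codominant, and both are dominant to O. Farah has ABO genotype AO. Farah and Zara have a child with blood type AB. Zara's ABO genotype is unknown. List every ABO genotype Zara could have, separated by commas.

For each candidate genotype of Zara, check whether crossing it with AO can produce every observed child phenotype.
  AA → possible child types {A} ✗
  AB → possible child types {A, B, AB} ✓
  AO → possible child types {O, A} ✗
  BB → possible child types {B, AB} ✓
  BO → possible child types {O, A, B, AB} ✓
  OO → possible child types {O, A} ✗

AB, BB, BO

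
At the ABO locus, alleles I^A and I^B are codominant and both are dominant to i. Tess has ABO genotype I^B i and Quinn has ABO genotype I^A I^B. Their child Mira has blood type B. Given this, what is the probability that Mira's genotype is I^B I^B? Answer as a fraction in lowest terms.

Cross I^B i × I^A I^B → 1/4 I^A I^B, 1/4 I^A i, 1/4 I^B I^B, 1/4 I^B i.
Type-B genotypes among offspring: I^B I^B (1/4), I^B i (1/4); total 1/2.
P(I^B I^B | type B) = (1/4) / (1/2) = 1/2.

1/2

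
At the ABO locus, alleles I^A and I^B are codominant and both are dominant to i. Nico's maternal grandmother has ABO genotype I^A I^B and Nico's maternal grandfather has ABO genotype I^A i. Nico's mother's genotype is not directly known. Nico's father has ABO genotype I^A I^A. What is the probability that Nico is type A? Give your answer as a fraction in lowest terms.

Nico's mother's ABO genotype from I^A I^B × I^A i: 1/4 I^A I^A, 1/4 I^A I^B, 1/4 I^A i, 1/4 I^B i.
Crossing each possibility with the father I^A I^A and summing P(type A): 1/4·1 + 1/4·1/2 + 1/4·1 + 1/4·1/2 = 3/4.

3/4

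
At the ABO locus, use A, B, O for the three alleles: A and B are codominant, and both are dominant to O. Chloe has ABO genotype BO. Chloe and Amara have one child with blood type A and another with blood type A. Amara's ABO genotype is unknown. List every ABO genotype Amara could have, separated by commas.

For each candidate genotype of Amara, check whether crossing it with BO can produce every observed child phenotype.
  AA → possible child types {A, AB} ✓
  AB → possible child types {A, B, AB} ✓
  AO → possible child types {O, A, B, AB} ✓
  BB → possible child types {B} ✗
  BO → possible child types {O, B} ✗
  OO → possible child types {O, B} ✗

AA, AB, AO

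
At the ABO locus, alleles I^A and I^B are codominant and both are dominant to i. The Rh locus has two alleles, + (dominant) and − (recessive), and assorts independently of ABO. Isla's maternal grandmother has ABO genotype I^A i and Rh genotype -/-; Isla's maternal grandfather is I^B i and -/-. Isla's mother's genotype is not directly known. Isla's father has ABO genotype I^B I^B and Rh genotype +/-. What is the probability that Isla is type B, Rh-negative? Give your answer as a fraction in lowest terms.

3/8

Isla's mother's ABO genotype from I^A i × I^B i: 1/4 I^A I^B, 1/4 I^A i, 1/4 I^B i, 1/4 i i.
Crossing each possibility with the father I^B I^B and summing P(type B): 1/4·1/2 + 1/4·1/2 + 1/4·1 + 1/4·1 = 3/4.
Similarly for Rh via the mother's Rh distribution: P(Rh-) = 1/2.
Independent loci: 3/4 × 1/2 = 3/8.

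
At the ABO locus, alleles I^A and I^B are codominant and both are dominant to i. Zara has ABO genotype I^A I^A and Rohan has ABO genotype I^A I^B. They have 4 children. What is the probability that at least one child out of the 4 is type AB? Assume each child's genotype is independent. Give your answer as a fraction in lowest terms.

15/16

ABO cross I^A I^A × I^A I^B → 1/2 A, 1/2 AB.
So P(type AB) = 1/2 per child.
P(none) = (1/2)^4 = 1/16; P(at least one) = 1 − 1/16 = 15/16.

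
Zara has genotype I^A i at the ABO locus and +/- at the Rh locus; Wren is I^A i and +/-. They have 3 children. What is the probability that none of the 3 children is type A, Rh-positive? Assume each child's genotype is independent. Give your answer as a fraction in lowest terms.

343/4096

ABO cross I^A i × I^A i → 1/4 O, 3/4 A.
Rh cross +/- × +/- → 3/4 Rh+, 1/4 Rh-; so P(type A, Rh-positive) = 3/4 × 3/4 = 9/16 per child.
P(not type A, Rh-positive) = 7/16 for one child; (7/16)^3 = 343/4096.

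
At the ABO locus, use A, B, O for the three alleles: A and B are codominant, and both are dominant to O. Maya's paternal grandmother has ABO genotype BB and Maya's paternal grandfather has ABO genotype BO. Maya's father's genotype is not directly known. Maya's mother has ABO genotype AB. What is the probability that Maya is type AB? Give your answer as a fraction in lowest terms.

3/8

Maya's father's ABO genotype from BB × BO: 1/2 BB, 1/2 BO.
Crossing each possibility with the mother AB and summing P(type AB): 1/2·1/2 + 1/2·1/4 = 3/8.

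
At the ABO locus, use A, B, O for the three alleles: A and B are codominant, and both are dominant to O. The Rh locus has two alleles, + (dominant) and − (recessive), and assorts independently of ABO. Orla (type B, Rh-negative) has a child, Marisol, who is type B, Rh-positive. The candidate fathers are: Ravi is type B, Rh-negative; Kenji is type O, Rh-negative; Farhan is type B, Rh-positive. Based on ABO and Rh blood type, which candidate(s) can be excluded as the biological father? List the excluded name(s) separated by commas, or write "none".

A candidate is excluded only if no genotype consistent with his phenotype could produce a type B, Rh-positive child with a type B, Rh-negative mother.
Ravi (type B, Rh-): no genotype consistent with that phenotype can produce a type-B Rh+ child with a type-B mother.
Kenji (type O, Rh-): no genotype consistent with that phenotype can produce a type-B Rh+ child with a type-B mother.

Ravi, Kenji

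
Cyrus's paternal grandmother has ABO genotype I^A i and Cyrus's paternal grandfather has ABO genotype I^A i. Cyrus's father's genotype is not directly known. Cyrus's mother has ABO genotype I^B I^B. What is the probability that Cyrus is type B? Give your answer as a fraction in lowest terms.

1/2

Cyrus's father's ABO genotype from I^A i × I^A i: 1/4 I^A I^A, 1/2 I^A i, 1/4 i i.
Crossing each possibility with the mother I^B I^B and summing P(type B): 1/4·0 + 1/2·1/2 + 1/4·1 = 1/2.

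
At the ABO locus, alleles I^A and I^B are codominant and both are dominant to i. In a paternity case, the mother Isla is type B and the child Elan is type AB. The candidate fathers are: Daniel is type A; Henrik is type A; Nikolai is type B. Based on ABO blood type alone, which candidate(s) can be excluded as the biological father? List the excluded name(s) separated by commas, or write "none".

A candidate is excluded only if no genotype consistent with his phenotype could produce a type AB child with a type B mother.
Nikolai (type B): no genotype consistent with that phenotype can produce a type-AB child with a type-B mother.

Nikolai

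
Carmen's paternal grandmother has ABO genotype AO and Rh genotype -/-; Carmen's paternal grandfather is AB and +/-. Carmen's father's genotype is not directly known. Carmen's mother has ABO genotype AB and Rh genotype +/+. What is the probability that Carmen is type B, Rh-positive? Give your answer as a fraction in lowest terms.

Carmen's father's ABO genotype from AO × AB: 1/4 AA, 1/4 AB, 1/4 AO, 1/4 BO.
Crossing each possibility with the mother AB and summing P(type B): 1/4·0 + 1/4·1/4 + 1/4·1/4 + 1/4·1/2 = 1/4.
Similarly for Rh via the father's Rh distribution: P(Rh+) = 1.
Independent loci: 1/4 × 1 = 1/4.

1/4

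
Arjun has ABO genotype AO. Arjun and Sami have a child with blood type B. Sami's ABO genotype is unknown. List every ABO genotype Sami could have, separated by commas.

For each candidate genotype of Sami, check whether crossing it with AO can produce every observed child phenotype.
  AA → possible child types {A} ✗
  AB → possible child types {A, B, AB} ✓
  AO → possible child types {O, A} ✗
  BB → possible child types {B, AB} ✓
  BO → possible child types {O, A, B, AB} ✓
  OO → possible child types {O, A} ✗

AB, BB, BO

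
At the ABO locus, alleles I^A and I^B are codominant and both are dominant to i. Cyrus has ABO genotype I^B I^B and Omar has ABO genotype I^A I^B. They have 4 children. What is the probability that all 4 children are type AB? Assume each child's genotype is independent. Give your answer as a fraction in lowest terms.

1/16

ABO cross I^B I^B × I^A I^B → 1/2 B, 1/2 AB.
So P(type AB) = 1/2 per child.
All 4 independent: (1/2)^4 = 1/16.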